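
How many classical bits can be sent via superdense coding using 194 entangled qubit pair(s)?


Superdense coding allows 2 classical bits per shared entangled pair.
194 pair(s) -> 2 * 194 = 388 classical bits

388


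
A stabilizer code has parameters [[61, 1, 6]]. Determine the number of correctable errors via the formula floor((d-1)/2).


Code parameters: [[61, 1, 6]], distance d = 6.
Number of correctable errors = floor((d-1)/2)
= floor((6 - 1)/2)
= floor(5/2)
= 2

2


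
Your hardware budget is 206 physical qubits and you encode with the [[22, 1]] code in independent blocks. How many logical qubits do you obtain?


Each code block uses 22 physical qubits for 1 logical qubit(s).
Number of complete blocks = floor(206 / 22) = 9
Logical qubits = 9 * 1
= 9

9


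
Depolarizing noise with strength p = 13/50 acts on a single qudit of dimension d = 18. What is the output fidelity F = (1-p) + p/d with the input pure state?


F = (1-p) + p/d
= (1 - 0.2600) + 0.2600/18
= 0.7400 + 0.0144
= 0.7544

0.7544


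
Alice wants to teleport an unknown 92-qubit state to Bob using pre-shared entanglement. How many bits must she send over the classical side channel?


Quantum teleportation requires 2 classical bits per qubit teleported.
92 qubit(s) -> 2 * 92 = 184 classical bits

184


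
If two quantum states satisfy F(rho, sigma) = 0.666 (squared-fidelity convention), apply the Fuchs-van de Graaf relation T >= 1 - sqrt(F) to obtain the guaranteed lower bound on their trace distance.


Fuchs-van de Graaf (squared-fidelity convention): 1 - sqrt(F) <= T <= sqrt(1 - F).
Lower bound: T >= 1 - sqrt(F)
sqrt(F) = sqrt(0.666) = 0.8161
T >= 1 - 0.8161
T >= 0.1839

0.1839


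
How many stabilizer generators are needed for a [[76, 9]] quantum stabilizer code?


For an [[n,k]] stabilizer code:
Number of stabilizer generators = n - k
= 76 - 9
= 67

67


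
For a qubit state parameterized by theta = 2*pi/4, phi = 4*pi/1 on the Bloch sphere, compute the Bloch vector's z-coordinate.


theta = 1.5708, phi = 12.5664
r_z = cos(theta) = 0.0000

0.0000


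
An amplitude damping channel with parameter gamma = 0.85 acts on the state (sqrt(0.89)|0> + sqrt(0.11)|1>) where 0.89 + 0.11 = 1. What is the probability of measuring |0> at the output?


For amplitude damping with parameter gamma on state sqrt(a)|0> + sqrt(b)|1>:
alpha^2 = 0.89, beta^2 = 0.11
P(|0>) = alpha^2 + gamma * beta^2
= 0.89 + 0.85 * 0.11
= 0.89 + 0.0935
= 0.9835

0.9835


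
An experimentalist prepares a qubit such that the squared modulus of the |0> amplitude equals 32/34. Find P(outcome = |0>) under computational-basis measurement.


|alpha|^2 = 32/34 = 0.9412
|beta|^2 = 1 - 32/34 = 2/34 = 0.0588
P(|0>) = |alpha|^2 = 0.9412

0.9412


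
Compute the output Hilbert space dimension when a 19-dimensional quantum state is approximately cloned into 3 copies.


Output space = H^(tensor 3) where dim(H) = 19
dim = 19^3
= 361 (after 2 factors)
= 6859 (after 3 factors)
= 6859

6859


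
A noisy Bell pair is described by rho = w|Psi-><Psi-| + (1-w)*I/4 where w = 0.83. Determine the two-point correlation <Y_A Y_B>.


|Psi-> = (|01> - |10>)/sqrt(2)
For the pure Bell state, <Y_A Y_B> = -1 (Bell-state Pauli correlator).
The maximally-mixed part I/4 has tr(I/4 * P tensor P) = 0 for any traceless Pauli P.
So <Y_A Y_B>_rho = w * (-1) + (1 - w) * 0
= 0.83 * (-1)
= -0.8300

-0.8300


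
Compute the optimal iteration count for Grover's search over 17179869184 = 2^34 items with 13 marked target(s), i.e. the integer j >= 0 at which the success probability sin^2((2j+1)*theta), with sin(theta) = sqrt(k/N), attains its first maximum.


After j Grover iterations the success probability is P(j) = sin^2((2j+1)*theta), where sin(theta) = sqrt(k/N).
N = 2^34 = 17179869184, k = 13
sin(theta) = sqrt(k/N) = 2.750817318e-05
theta = arcsin(sqrt(k/N)) = 2.750817319e-05 rad
P(j) reaches its first maximum when (2j+1)*theta is as close as possible to pi/2, i.e. j = round(pi/(4*theta) - 1/2).
pi/(4*theta) - 1/2 = 28550.9475
(For comparison, the common estimate pi/4 * sqrt(N/k) = 28551.4475; the exact maximiser is used here.)
Optimal iterations = 28551

28551


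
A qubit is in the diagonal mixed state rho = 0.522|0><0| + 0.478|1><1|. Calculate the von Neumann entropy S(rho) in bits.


S = -p*log2(p) - (1-p)*log2(1-p)
p = 0.5220, 1-p = 0.4780
= -0.5220 * log2(0.5220) - 0.4780 * log2(0.4780)
= -(-0.4896) - (-0.5090)
= 0.9986

0.9986


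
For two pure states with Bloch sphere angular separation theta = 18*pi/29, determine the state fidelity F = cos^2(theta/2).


For states separated by angle theta on Bloch sphere:
F = cos^2(theta/2)
theta = 18*pi/29 = 1.9500
theta/2 = 0.9750
cos(theta/2) = 0.5612
F = 0.3149

0.3149


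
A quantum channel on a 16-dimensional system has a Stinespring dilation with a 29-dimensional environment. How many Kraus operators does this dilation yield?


Tracing out the environment in an orthonormal basis {|i>_E} gives Kraus operators K_i = <i|_E U |0>_E.
Number of Kraus operators = dim(H_env) = d_env
= 29

29


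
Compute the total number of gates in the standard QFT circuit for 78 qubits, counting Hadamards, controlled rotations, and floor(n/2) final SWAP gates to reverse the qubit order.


Hadamard gates: 78
Controlled rotations: n*(n-1)/2 = 78*77/2 = 3003
SWAP gates: floor(n/2) = floor(78/2) = 39
Total = 78 + 3003 + 39
= 3120

3120


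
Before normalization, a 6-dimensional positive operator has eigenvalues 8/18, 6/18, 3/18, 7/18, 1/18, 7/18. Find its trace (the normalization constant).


tr(M) = sum of eigenvalues
= 8/18 + 6/18 + 3/18 + 7/18 + 1/18 + 7/18
= 32/18
= 1.7778

1.7778


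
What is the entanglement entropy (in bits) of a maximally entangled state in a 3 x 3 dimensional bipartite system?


For a maximally entangled state in d x d:
S = log2(d) = log2(3)
= 1.5850

1.5850


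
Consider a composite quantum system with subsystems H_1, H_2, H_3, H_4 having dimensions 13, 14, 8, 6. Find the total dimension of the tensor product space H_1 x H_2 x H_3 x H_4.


dim(H_1 x H_2 x H_3 x H_4) = 13 * 14 * 8 * 6
= 182 * 8 * 6
= 1456 * 6
= 8736

8736


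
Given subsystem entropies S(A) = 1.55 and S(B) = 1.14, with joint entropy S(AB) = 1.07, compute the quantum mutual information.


I(A:B) = S(A) + S(B) - S(AB)
= 1.55 + 1.14 - 1.07
= 1.6200

1.6200


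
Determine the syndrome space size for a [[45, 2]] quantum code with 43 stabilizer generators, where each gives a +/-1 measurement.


Each stabilizer generator gives a binary (+1 or -1) measurement outcome.
With 43 independent generators:
Total syndromes = 2^43
= 8796093022208

8796093022208


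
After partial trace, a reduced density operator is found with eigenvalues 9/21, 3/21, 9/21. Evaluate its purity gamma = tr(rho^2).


tr(rho^2) = sum of eigenvalues squared
= (9/21)^2 + (3/21)^2 + (9/21)^2
= (81 + 9 + 81) / 441
= 171/441
= 0.3878

0.3878


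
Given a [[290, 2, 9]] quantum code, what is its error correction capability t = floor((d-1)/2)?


Code parameters: [[290, 2, 9]], distance d = 9.
Number of correctable errors = floor((d-1)/2)
= floor((9 - 1)/2)
= floor(8/2)
= 4

4


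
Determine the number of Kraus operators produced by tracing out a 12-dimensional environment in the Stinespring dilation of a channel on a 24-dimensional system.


Tracing out the environment in an orthonormal basis {|i>_E} gives Kraus operators K_i = <i|_E U |0>_E.
Number of Kraus operators = dim(H_env) = d_env
= 12

12


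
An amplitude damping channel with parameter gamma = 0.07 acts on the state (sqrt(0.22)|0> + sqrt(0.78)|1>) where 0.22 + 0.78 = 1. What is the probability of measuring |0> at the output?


For amplitude damping with parameter gamma on state sqrt(a)|0> + sqrt(b)|1>:
alpha^2 = 0.22, beta^2 = 0.78
P(|0>) = alpha^2 + gamma * beta^2
= 0.22 + 0.07 * 0.78
= 0.22 + 0.0546
= 0.2746

0.2746


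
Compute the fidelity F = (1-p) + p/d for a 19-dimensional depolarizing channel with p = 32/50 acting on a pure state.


F = (1-p) + p/d
= (1 - 0.6400) + 0.6400/19
= 0.3600 + 0.0337
= 0.3937

0.3937


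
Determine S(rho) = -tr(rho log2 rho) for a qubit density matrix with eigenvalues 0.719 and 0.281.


S = -p*log2(p) - (1-p)*log2(1-p)
p = 0.7190, 1-p = 0.2810
= -0.7190 * log2(0.7190) - 0.2810 * log2(0.2810)
= -(-0.3422) - (-0.5146)
= 0.8568

0.8568


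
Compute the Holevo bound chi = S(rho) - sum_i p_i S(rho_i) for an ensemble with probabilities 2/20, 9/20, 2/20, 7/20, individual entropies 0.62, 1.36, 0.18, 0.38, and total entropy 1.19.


chi = S(rho) - sum_i p_i * S(rho_i)
Weighted entropy = 2/20 * 0.62 + 9/20 * 1.36 + 2/20 * 0.18 + 7/20 * 0.38
= 0.8250
chi = 1.19 - 0.8250
= 0.3650

0.3650


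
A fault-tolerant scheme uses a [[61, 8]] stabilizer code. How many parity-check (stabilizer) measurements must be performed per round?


For an [[n,k]] stabilizer code:
Number of stabilizer generators = n - k
= 61 - 8
= 53

53


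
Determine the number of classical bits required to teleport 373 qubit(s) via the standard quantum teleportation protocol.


Quantum teleportation requires 2 classical bits per qubit teleported.
373 qubit(s) -> 2 * 373 = 746 classical bits

746


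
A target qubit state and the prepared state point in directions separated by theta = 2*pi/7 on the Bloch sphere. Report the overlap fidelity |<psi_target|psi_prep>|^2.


For states separated by angle theta on Bloch sphere:
F = cos^2(theta/2)
theta = 2*pi/7 = 0.8976
theta/2 = 0.4488
cos(theta/2) = 0.9010
F = 0.8117

0.8117


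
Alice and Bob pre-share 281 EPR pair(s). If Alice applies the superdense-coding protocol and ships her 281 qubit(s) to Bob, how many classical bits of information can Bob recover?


Superdense coding allows 2 classical bits per shared entangled pair.
281 pair(s) -> 2 * 281 = 562 classical bits

562


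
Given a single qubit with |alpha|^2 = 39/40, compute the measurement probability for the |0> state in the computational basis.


|alpha|^2 = 39/40 = 0.9750
|beta|^2 = 1 - 39/40 = 1/40 = 0.0250
P(|0>) = |alpha|^2 = 0.9750

0.9750


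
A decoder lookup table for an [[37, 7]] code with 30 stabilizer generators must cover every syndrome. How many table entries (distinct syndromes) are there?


Each stabilizer generator gives a binary (+1 or -1) measurement outcome.
With 30 independent generators:
Total syndromes = 2^30
= 1073741824

1073741824


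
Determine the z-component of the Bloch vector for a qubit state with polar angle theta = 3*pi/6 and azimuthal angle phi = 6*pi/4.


theta = 1.5708, phi = 4.7124
r_z = cos(theta) = 0.0000

0.0000


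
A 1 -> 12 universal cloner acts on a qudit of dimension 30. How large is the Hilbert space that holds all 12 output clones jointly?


Output space = H^(tensor 12) where dim(H) = 30
dim = 30^12
= 900 (after 2 factors)
= 27000 (after 3 factors)
= 810000 (after 4 factors)
= 24300000 (after 5 factors)
= 729000000 (after 6 factors)
= 21870000000 (after 7 factors)
= 656100000000 (after 8 factors)
= 19683000000000 (after 9 factors)
= 590490000000000 (after 10 factors)
= 17714700000000000 (after 11 factors)
= 531441000000000000 (after 12 factors)
= 531441000000000000

531441000000000000


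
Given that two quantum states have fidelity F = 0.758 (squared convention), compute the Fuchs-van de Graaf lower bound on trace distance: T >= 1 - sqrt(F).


Fuchs-van de Graaf (squared-fidelity convention): 1 - sqrt(F) <= T <= sqrt(1 - F).
Lower bound: T >= 1 - sqrt(F)
sqrt(F) = sqrt(0.758) = 0.8706
T >= 1 - 0.8706
T >= 0.1294

0.1294


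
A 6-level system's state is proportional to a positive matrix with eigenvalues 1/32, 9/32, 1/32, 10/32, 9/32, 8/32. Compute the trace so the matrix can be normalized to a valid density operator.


tr(M) = sum of eigenvalues
= 1/32 + 9/32 + 1/32 + 10/32 + 9/32 + 8/32
= 38/32
= 1.1875

1.1875


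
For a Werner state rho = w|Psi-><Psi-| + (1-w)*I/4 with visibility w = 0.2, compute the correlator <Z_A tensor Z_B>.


|Psi-> = (|01> - |10>)/sqrt(2)
For the pure Bell state, <Z_A Z_B> = -1 (Bell-state Pauli correlator).
The maximally-mixed part I/4 has tr(I/4 * P tensor P) = 0 for any traceless Pauli P.
So <Z_A Z_B>_rho = w * (-1) + (1 - w) * 0
= 0.2 * (-1)
= -0.2000

-0.2000


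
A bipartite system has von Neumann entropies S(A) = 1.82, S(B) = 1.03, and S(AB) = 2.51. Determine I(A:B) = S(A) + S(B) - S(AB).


I(A:B) = S(A) + S(B) - S(AB)
= 1.82 + 1.03 - 2.51
= 0.3400

0.3400


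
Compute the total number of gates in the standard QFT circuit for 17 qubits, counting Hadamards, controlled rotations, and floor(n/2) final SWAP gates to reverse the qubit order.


Hadamard gates: 17
Controlled rotations: n*(n-1)/2 = 17*16/2 = 136
SWAP gates: floor(n/2) = floor(17/2) = 8
Total = 17 + 136 + 8
= 161

161


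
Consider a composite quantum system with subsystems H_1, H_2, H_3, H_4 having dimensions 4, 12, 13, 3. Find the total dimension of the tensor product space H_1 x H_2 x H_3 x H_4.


dim(H_1 x H_2 x H_3 x H_4) = 4 * 12 * 13 * 3
= 48 * 13 * 3
= 624 * 3
= 1872

1872


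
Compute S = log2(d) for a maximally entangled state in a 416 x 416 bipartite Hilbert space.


For a maximally entangled state in d x d:
S = log2(d) = log2(416)
= 8.7004

8.7004


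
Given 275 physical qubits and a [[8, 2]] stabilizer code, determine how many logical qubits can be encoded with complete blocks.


Each code block uses 8 physical qubits for 2 logical qubit(s).
Number of complete blocks = floor(275 / 8) = 34
Logical qubits = 34 * 2
= 68

68


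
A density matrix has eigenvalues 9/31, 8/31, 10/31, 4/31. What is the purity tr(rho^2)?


tr(rho^2) = sum of eigenvalues squared
= (9/31)^2 + (8/31)^2 + (10/31)^2 + (4/31)^2
= (81 + 64 + 100 + 16) / 961
= 261/961
= 0.2716

0.2716


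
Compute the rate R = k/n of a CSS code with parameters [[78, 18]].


Code rate R = k/n
= 18/78
= 0.2308

0.2308


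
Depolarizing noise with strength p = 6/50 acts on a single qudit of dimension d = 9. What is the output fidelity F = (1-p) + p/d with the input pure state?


F = (1-p) + p/d
= (1 - 0.1200) + 0.1200/9
= 0.8800 + 0.0133
= 0.8933

0.8933


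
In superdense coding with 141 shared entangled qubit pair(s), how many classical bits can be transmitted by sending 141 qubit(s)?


Superdense coding allows 2 classical bits per shared entangled pair.
141 pair(s) -> 2 * 141 = 282 classical bits

282


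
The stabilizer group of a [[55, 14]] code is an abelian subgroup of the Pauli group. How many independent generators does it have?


For an [[n,k]] stabilizer code:
Number of stabilizer generators = n - k
= 55 - 14
= 41

41


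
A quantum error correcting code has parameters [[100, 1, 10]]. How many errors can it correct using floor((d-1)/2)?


Code parameters: [[100, 1, 10]], distance d = 10.
Number of correctable errors = floor((d-1)/2)
= floor((10 - 1)/2)
= floor(9/2)
= 4

4


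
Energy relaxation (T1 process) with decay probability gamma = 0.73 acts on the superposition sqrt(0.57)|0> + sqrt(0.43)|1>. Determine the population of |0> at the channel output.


For amplitude damping with parameter gamma on state sqrt(a)|0> + sqrt(b)|1>:
alpha^2 = 0.57, beta^2 = 0.43
P(|0>) = alpha^2 + gamma * beta^2
= 0.57 + 0.73 * 0.43
= 0.57 + 0.3139
= 0.8839

0.8839


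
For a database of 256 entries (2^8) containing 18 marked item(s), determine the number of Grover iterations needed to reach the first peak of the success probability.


After j Grover iterations the success probability is P(j) = sin^2((2j+1)*theta), where sin(theta) = sqrt(k/N).
N = 2^8 = 256, k = 18
sin(theta) = sqrt(k/N) = 0.2651650429
theta = arcsin(sqrt(k/N)) = 0.2683750886 rad
P(j) reaches its first maximum when (2j+1)*theta is as close as possible to pi/2, i.e. j = round(pi/(4*theta) - 1/2).
pi/(4*theta) - 1/2 = 2.4265
(For comparison, the common estimate pi/4 * sqrt(N/k) = 2.9619; the exact maximiser is used here.)
Optimal iterations = 2

2


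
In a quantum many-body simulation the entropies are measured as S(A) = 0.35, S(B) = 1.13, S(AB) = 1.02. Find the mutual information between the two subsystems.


I(A:B) = S(A) + S(B) - S(AB)
= 0.35 + 1.13 - 1.02
= 0.4600

0.4600


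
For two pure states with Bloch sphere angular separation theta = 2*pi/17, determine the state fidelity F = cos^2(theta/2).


For states separated by angle theta on Bloch sphere:
F = cos^2(theta/2)
theta = 2*pi/17 = 0.3696
theta/2 = 0.1848
cos(theta/2) = 0.9830
F = 0.9662

0.9662


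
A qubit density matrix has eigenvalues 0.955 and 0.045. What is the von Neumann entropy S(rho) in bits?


S = -p*log2(p) - (1-p)*log2(1-p)
p = 0.9550, 1-p = 0.0450
= -0.9550 * log2(0.9550) - 0.0450 * log2(0.0450)
= -(-0.0634) - (-0.2013)
= 0.2648

0.2648


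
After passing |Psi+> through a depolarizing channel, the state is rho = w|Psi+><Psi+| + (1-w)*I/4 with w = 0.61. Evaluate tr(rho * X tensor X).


|Psi+> = (|01> + |10>)/sqrt(2)
For the pure Bell state, <X_A X_B> = +1 (Bell-state Pauli correlator).
The maximally-mixed part I/4 has tr(I/4 * P tensor P) = 0 for any traceless Pauli P.
So <X_A X_B>_rho = w * (+1) + (1 - w) * 0
= 0.61 * (+1)
= 0.6100

0.6100


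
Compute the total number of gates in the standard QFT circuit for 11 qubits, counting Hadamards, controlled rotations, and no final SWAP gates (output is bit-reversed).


Hadamard gates: 11
Controlled rotations: n*(n-1)/2 = 11*10/2 = 55
SWAP gates: 0 (omitted)
Total = 11 + 55
= 66

66


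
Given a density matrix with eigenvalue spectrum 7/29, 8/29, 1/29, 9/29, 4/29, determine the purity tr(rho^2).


tr(rho^2) = sum of eigenvalues squared
= (7/29)^2 + (8/29)^2 + (1/29)^2 + (9/29)^2 + (4/29)^2
= (49 + 64 + 1 + 81 + 16) / 841
= 211/841
= 0.2509

0.2509


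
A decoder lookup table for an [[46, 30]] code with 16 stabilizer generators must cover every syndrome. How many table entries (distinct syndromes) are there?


Each stabilizer generator gives a binary (+1 or -1) measurement outcome.
With 16 independent generators:
Total syndromes = 2^16
= 65536

65536


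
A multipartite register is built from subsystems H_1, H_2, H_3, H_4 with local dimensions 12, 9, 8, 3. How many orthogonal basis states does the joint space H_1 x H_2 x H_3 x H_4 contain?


dim(H_1 x H_2 x H_3 x H_4) = 12 * 9 * 8 * 3
= 108 * 8 * 3
= 864 * 3
= 2592

2592


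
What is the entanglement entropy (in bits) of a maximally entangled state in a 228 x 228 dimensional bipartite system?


For a maximally entangled state in d x d:
S = log2(d) = log2(228)
= 7.8329

7.8329


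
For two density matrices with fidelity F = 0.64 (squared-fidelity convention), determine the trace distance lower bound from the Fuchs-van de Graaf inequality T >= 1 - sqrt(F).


Fuchs-van de Graaf (squared-fidelity convention): 1 - sqrt(F) <= T <= sqrt(1 - F).
Lower bound: T >= 1 - sqrt(F)
sqrt(F) = sqrt(0.64) = 0.8000
T >= 1 - 0.8000
T >= 0.2000

0.2000


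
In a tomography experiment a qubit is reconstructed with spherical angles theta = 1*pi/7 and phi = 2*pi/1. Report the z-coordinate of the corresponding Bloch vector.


theta = 0.4488, phi = 6.2832
r_z = cos(theta) = 0.9010

0.9010


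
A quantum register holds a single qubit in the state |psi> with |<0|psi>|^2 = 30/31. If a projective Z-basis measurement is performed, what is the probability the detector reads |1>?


|alpha|^2 = 30/31 = 0.9677
|beta|^2 = 1 - 30/31 = 1/31 = 0.0323
P(|1>) = |beta|^2 = 0.0323

0.0323


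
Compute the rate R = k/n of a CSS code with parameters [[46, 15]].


Code rate R = k/n
= 15/46
= 0.3261

0.3261


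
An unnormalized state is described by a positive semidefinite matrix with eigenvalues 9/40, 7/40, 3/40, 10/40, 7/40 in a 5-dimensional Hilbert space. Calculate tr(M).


tr(M) = sum of eigenvalues
= 9/40 + 7/40 + 3/40 + 10/40 + 7/40
= 36/40
= 0.9000

0.9000


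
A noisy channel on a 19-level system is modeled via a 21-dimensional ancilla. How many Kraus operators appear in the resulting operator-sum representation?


Tracing out the environment in an orthonormal basis {|i>_E} gives Kraus operators K_i = <i|_E U |0>_E.
Number of Kraus operators = dim(H_env) = d_env
= 21

21


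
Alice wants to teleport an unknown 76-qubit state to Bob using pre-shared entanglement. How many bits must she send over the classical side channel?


Quantum teleportation requires 2 classical bits per qubit teleported.
76 qubit(s) -> 2 * 76 = 152 classical bits

152


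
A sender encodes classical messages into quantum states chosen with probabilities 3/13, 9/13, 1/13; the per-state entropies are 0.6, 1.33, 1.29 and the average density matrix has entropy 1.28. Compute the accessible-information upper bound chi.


chi = S(rho) - sum_i p_i * S(rho_i)
Weighted entropy = 3/13 * 0.6 + 9/13 * 1.33 + 1/13 * 1.29
= 1.1585
chi = 1.28 - 1.1585
= 0.1215

0.1215


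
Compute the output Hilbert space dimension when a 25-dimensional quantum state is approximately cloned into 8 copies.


Output space = H^(tensor 8) where dim(H) = 25
dim = 25^8
= 625 (after 2 factors)
= 15625 (after 3 factors)
= 390625 (after 4 factors)
= 9765625 (after 5 factors)
= 244140625 (after 6 factors)
= 6103515625 (after 7 factors)
= 152587890625 (after 8 factors)
= 152587890625

152587890625


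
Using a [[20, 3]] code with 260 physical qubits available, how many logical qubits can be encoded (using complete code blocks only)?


Each code block uses 20 physical qubits for 3 logical qubit(s).
Number of complete blocks = floor(260 / 20) = 13
Logical qubits = 13 * 3
= 39

39


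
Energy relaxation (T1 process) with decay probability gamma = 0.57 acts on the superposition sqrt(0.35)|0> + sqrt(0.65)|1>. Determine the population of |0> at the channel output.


For amplitude damping with parameter gamma on state sqrt(a)|0> + sqrt(b)|1>:
alpha^2 = 0.35, beta^2 = 0.65
P(|0>) = alpha^2 + gamma * beta^2
= 0.35 + 0.57 * 0.65
= 0.35 + 0.3705
= 0.7205

0.7205


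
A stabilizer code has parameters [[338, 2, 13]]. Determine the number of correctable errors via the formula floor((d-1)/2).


Code parameters: [[338, 2, 13]], distance d = 13.
Number of correctable errors = floor((d-1)/2)
= floor((13 - 1)/2)
= floor(12/2)
= 6

6


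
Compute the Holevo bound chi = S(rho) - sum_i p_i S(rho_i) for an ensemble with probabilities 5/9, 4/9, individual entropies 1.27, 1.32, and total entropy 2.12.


chi = S(rho) - sum_i p_i * S(rho_i)
Weighted entropy = 5/9 * 1.27 + 4/9 * 1.32
= 1.2922
chi = 2.12 - 1.2922
= 0.8278

0.8278


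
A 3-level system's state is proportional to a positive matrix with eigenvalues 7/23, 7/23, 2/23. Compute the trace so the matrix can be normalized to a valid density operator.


tr(M) = sum of eigenvalues
= 7/23 + 7/23 + 2/23
= 16/23
= 0.6957

0.6957


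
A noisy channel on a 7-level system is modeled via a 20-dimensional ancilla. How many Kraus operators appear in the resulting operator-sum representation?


Tracing out the environment in an orthonormal basis {|i>_E} gives Kraus operators K_i = <i|_E U |0>_E.
Number of Kraus operators = dim(H_env) = d_env
= 20

20


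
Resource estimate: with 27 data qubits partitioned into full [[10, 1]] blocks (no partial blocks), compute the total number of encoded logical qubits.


Each code block uses 10 physical qubits for 1 logical qubit(s).
Number of complete blocks = floor(27 / 10) = 2
Logical qubits = 2 * 1
= 2

2


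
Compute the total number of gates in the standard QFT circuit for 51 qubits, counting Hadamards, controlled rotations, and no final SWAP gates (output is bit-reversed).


Hadamard gates: 51
Controlled rotations: n*(n-1)/2 = 51*50/2 = 1275
SWAP gates: 0 (omitted)
Total = 51 + 1275
= 1326

1326


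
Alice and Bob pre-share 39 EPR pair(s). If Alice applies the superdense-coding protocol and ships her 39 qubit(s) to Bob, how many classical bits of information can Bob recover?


Superdense coding allows 2 classical bits per shared entangled pair.
39 pair(s) -> 2 * 39 = 78 classical bits

78


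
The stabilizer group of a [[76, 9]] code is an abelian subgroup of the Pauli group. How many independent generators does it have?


For an [[n,k]] stabilizer code:
Number of stabilizer generators = n - k
= 76 - 9
= 67

67


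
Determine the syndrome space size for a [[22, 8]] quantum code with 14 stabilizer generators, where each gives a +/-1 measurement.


Each stabilizer generator gives a binary (+1 or -1) measurement outcome.
With 14 independent generators:
Total syndromes = 2^14
= 16384

16384


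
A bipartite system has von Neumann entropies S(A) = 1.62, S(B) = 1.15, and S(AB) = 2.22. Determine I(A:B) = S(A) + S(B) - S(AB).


I(A:B) = S(A) + S(B) - S(AB)
= 1.62 + 1.15 - 2.22
= 0.5500

0.5500


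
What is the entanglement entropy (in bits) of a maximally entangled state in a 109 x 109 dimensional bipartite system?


For a maximally entangled state in d x d:
S = log2(d) = log2(109)
= 6.7682

6.7682


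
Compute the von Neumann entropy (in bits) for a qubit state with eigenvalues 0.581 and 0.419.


S = -p*log2(p) - (1-p)*log2(1-p)
p = 0.5810, 1-p = 0.4190
= -0.5810 * log2(0.5810) - 0.4190 * log2(0.4190)
= -(-0.4551) - (-0.5258)
= 0.9810

0.9810


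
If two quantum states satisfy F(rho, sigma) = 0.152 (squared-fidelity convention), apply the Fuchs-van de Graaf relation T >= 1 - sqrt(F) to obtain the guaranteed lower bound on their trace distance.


Fuchs-van de Graaf (squared-fidelity convention): 1 - sqrt(F) <= T <= sqrt(1 - F).
Lower bound: T >= 1 - sqrt(F)
sqrt(F) = sqrt(0.152) = 0.3899
T >= 1 - 0.3899
T >= 0.6101

0.6101


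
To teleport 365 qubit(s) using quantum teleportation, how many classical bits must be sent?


Quantum teleportation requires 2 classical bits per qubit teleported.
365 qubit(s) -> 2 * 365 = 730 classical bits

730


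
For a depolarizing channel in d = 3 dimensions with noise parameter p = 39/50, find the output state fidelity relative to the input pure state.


F = (1-p) + p/d
= (1 - 0.7800) + 0.7800/3
= 0.2200 + 0.2600
= 0.4800

0.4800


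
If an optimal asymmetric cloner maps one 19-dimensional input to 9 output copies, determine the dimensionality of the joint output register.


Output space = H^(tensor 9) where dim(H) = 19
dim = 19^9
= 361 (after 2 factors)
= 6859 (after 3 factors)
= 130321 (after 4 factors)
= 2476099 (after 5 factors)
= 47045881 (after 6 factors)
= 893871739 (after 7 factors)
= 16983563041 (after 8 factors)
= 322687697779 (after 9 factors)
= 322687697779

322687697779


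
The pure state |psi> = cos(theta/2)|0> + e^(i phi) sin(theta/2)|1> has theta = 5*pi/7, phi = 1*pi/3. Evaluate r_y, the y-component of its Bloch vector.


theta = 2.2440, phi = 1.0472
r_y = sin(theta)*sin(phi) = 0.7818 * 0.8660
r_y = 0.6771

0.6771


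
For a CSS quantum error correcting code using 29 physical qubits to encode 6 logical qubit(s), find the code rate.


Code rate R = k/n
= 6/29
= 0.2069

0.2069


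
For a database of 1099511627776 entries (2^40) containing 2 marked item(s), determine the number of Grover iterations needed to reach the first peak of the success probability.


After j Grover iterations the success probability is P(j) = sin^2((2j+1)*theta), where sin(theta) = sqrt(k/N).
N = 2^40 = 1099511627776, k = 2
sin(theta) = sqrt(k/N) = 1.348699152e-06
theta = arcsin(sqrt(k/N)) = 1.348699152e-06 rad
P(j) reaches its first maximum when (2j+1)*theta is as close as possible to pi/2, i.e. j = round(pi/(4*theta) - 1/2).
pi/(4*theta) - 1/2 = 582337.0525
(For comparison, the common estimate pi/4 * sqrt(N/k) = 582337.5525; the exact maximiser is used here.)
Optimal iterations = 582337

582337


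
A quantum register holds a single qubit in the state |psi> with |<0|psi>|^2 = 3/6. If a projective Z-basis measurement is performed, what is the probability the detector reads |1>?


|alpha|^2 = 3/6 = 0.5000
|beta|^2 = 1 - 3/6 = 3/6 = 0.5000
P(|1>) = |beta|^2 = 0.5000

0.5000


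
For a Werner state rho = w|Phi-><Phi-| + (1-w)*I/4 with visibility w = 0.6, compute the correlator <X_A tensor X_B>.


|Phi-> = (|00> - |11>)/sqrt(2)
For the pure Bell state, <X_A X_B> = -1 (Bell-state Pauli correlator).
The maximally-mixed part I/4 has tr(I/4 * P tensor P) = 0 for any traceless Pauli P.
So <X_A X_B>_rho = w * (-1) + (1 - w) * 0
= 0.6 * (-1)
= -0.6000

-0.6000


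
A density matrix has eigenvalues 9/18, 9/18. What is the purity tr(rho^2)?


tr(rho^2) = sum of eigenvalues squared
= (9/18)^2 + (9/18)^2
= (81 + 81) / 324
= 162/324
= 0.5000

0.5000


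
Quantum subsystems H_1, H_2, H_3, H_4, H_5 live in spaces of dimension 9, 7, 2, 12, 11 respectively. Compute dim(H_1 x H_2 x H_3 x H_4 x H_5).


dim(H_1 x H_2 x H_3 x H_4 x H_5) = 9 * 7 * 2 * 12 * 11
= 63 * 2 * 12 * 11
= 126 * 12 * 11
= 1512 * 11
= 16632

16632


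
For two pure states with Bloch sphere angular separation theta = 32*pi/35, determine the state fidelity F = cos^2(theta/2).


For states separated by angle theta on Bloch sphere:
F = cos^2(theta/2)
theta = 32*pi/35 = 2.8723
theta/2 = 1.4362
cos(theta/2) = 0.1342
F = 0.0180

0.0180


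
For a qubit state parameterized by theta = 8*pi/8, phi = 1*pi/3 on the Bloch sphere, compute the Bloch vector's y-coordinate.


theta = 3.1416, phi = 1.0472
r_y = sin(theta)*sin(phi) = 0.0000 * 0.8660
r_y = 0.0000

0.0000


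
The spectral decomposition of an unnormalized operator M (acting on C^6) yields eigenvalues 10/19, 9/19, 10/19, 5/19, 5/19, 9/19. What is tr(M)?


tr(M) = sum of eigenvalues
= 10/19 + 9/19 + 10/19 + 5/19 + 5/19 + 9/19
= 48/19
= 2.5263

2.5263


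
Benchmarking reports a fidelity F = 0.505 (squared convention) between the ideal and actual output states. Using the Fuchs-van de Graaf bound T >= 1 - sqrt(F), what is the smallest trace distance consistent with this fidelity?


Fuchs-van de Graaf (squared-fidelity convention): 1 - sqrt(F) <= T <= sqrt(1 - F).
Lower bound: T >= 1 - sqrt(F)
sqrt(F) = sqrt(0.505) = 0.7106
T >= 1 - 0.7106
T >= 0.2894

0.2894


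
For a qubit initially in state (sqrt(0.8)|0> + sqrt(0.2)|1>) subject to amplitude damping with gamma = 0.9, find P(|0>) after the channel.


For amplitude damping with parameter gamma on state sqrt(a)|0> + sqrt(b)|1>:
alpha^2 = 0.8, beta^2 = 0.2
P(|0>) = alpha^2 + gamma * beta^2
= 0.8 + 0.9 * 0.2
= 0.8 + 0.1800
= 0.9800

0.9800


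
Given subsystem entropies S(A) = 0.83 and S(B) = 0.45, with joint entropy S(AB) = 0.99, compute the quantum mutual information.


I(A:B) = S(A) + S(B) - S(AB)
= 0.83 + 0.45 - 0.99
= 0.2900

0.2900


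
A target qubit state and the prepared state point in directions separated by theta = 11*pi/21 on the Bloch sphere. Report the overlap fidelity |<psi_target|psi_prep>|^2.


For states separated by angle theta on Bloch sphere:
F = cos^2(theta/2)
theta = 11*pi/21 = 1.6456
theta/2 = 0.8228
cos(theta/2) = 0.6802
F = 0.4626

0.4626


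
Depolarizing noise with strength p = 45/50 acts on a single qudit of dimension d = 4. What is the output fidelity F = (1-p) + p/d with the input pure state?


F = (1-p) + p/d
= (1 - 0.9000) + 0.9000/4
= 0.1000 + 0.2250
= 0.3250

0.3250


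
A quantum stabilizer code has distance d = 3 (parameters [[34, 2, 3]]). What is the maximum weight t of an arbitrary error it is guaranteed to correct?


Code parameters: [[34, 2, 3]], distance d = 3.
Number of correctable errors = floor((d-1)/2)
= floor((3 - 1)/2)
= floor(2/2)
= 1

1


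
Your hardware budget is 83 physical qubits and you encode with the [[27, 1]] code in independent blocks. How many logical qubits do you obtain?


Each code block uses 27 physical qubits for 1 logical qubit(s).
Number of complete blocks = floor(83 / 27) = 3
Logical qubits = 3 * 1
= 3

3


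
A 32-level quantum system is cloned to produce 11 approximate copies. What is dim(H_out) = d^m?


Output space = H^(tensor 11) where dim(H) = 32
dim = 32^11
= 1024 (after 2 factors)
= 32768 (after 3 factors)
= 1048576 (after 4 factors)
= 33554432 (after 5 factors)
= 1073741824 (after 6 factors)
= 34359738368 (after 7 factors)
= 1099511627776 (after 8 factors)
= 35184372088832 (after 9 factors)
= 1125899906842624 (after 10 factors)
= 36028797018963968 (after 11 factors)
= 36028797018963968

36028797018963968


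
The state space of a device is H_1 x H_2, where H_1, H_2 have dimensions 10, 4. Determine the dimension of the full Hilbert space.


dim(H_1 x H_2) = 10 * 4
= 40

40


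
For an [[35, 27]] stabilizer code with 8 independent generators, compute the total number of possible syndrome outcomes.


Each stabilizer generator gives a binary (+1 or -1) measurement outcome.
With 8 independent generators:
Total syndromes = 2^8
= 256

256


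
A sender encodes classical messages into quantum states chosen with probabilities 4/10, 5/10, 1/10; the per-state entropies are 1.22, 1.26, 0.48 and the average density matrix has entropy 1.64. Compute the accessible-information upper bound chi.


chi = S(rho) - sum_i p_i * S(rho_i)
Weighted entropy = 4/10 * 1.22 + 5/10 * 1.26 + 1/10 * 0.48
= 1.1660
chi = 1.64 - 1.1660
= 0.4740

0.4740


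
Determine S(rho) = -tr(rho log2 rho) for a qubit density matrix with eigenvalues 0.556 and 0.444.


S = -p*log2(p) - (1-p)*log2(1-p)
p = 0.5560, 1-p = 0.4440
= -0.5560 * log2(0.5560) - 0.4440 * log2(0.4440)
= -(-0.4708) - (-0.5201)
= 0.9909

0.9909


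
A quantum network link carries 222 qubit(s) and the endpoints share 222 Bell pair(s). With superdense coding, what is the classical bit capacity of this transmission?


Superdense coding allows 2 classical bits per shared entangled pair.
222 pair(s) -> 2 * 222 = 444 classical bits

444


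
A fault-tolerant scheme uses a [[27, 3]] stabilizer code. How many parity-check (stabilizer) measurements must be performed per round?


For an [[n,k]] stabilizer code:
Number of stabilizer generators = n - k
= 27 - 3
= 24

24


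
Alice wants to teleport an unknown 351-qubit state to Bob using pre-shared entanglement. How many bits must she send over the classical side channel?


Quantum teleportation requires 2 classical bits per qubit teleported.
351 qubit(s) -> 2 * 351 = 702 classical bits

702


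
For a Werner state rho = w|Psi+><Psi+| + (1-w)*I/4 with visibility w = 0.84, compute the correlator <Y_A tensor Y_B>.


|Psi+> = (|01> + |10>)/sqrt(2)
For the pure Bell state, <Y_A Y_B> = +1 (Bell-state Pauli correlator).
The maximally-mixed part I/4 has tr(I/4 * P tensor P) = 0 for any traceless Pauli P.
So <Y_A Y_B>_rho = w * (+1) + (1 - w) * 0
= 0.84 * (+1)
= 0.8400

0.8400


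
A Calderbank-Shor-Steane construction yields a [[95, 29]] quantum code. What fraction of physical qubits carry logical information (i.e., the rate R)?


Code rate R = k/n
= 29/95
= 0.3053

0.3053


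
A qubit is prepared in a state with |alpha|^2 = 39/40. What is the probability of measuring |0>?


|alpha|^2 = 39/40 = 0.9750
|beta|^2 = 1 - 39/40 = 1/40 = 0.0250
P(|0>) = |alpha|^2 = 0.9750

0.9750


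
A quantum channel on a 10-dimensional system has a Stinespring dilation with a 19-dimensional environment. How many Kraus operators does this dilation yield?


Tracing out the environment in an orthonormal basis {|i>_E} gives Kraus operators K_i = <i|_E U |0>_E.
Number of Kraus operators = dim(H_env) = d_env
= 19

19


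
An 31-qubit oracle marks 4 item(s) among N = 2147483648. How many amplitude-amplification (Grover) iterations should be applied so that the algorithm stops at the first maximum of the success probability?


After j Grover iterations the success probability is P(j) = sin^2((2j+1)*theta), where sin(theta) = sqrt(k/N).
N = 2^31 = 2147483648, k = 4
sin(theta) = sqrt(k/N) = 4.315837288e-05
theta = arcsin(sqrt(k/N)) = 4.315837289e-05 rad
P(j) reaches its first maximum when (2j+1)*theta is as close as possible to pi/2, i.e. j = round(pi/(4*theta) - 1/2).
pi/(4*theta) - 1/2 = 18197.5485
(For comparison, the common estimate pi/4 * sqrt(N/k) = 18198.0485; the exact maximiser is used here.)
Optimal iterations = 18198

18198


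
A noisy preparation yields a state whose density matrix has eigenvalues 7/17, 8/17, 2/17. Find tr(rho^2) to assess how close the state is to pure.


tr(rho^2) = sum of eigenvalues squared
= (7/17)^2 + (8/17)^2 + (2/17)^2
= (49 + 64 + 4) / 289
= 117/289
= 0.4048

0.4048


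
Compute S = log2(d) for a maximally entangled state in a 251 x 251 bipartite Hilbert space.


For a maximally entangled state in d x d:
S = log2(d) = log2(251)
= 7.9715

7.9715


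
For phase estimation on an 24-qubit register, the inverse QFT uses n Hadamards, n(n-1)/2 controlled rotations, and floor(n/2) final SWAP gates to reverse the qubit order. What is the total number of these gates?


Hadamard gates: 24
Controlled rotations: n*(n-1)/2 = 24*23/2 = 276
SWAP gates: floor(n/2) = floor(24/2) = 12
Total = 24 + 276 + 12
= 312

312


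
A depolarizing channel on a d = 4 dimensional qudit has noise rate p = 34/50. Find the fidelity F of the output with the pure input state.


F = (1-p) + p/d
= (1 - 0.6800) + 0.6800/4
= 0.3200 + 0.1700
= 0.4900

0.4900


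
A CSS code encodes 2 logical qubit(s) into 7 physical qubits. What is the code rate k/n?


Code rate R = k/n
= 2/7
= 0.2857

0.2857


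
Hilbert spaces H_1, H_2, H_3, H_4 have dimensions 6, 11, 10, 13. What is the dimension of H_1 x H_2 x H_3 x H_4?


dim(H_1 x H_2 x H_3 x H_4) = 6 * 11 * 10 * 13
= 66 * 10 * 13
= 660 * 13
= 8580

8580


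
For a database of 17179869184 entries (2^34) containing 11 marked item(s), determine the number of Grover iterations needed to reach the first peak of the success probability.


After j Grover iterations the success probability is P(j) = sin^2((2j+1)*theta), where sin(theta) = sqrt(k/N).
N = 2^34 = 17179869184, k = 11
sin(theta) = sqrt(k/N) = 2.530383904e-05
theta = arcsin(sqrt(k/N)) = 2.530383904e-05 rad
P(j) reaches its first maximum when (2j+1)*theta is as close as possible to pi/2, i.e. j = round(pi/(4*theta) - 1/2).
pi/(4*theta) - 1/2 = 31038.1958
(For comparison, the common estimate pi/4 * sqrt(N/k) = 31038.6958; the exact maximiser is used here.)
Optimal iterations = 31038

31038


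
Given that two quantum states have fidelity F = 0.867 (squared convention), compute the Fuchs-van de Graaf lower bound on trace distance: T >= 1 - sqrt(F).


Fuchs-van de Graaf (squared-fidelity convention): 1 - sqrt(F) <= T <= sqrt(1 - F).
Lower bound: T >= 1 - sqrt(F)
sqrt(F) = sqrt(0.867) = 0.9311
T >= 1 - 0.9311
T >= 0.0689

0.0689


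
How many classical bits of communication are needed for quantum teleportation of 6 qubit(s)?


Quantum teleportation requires 2 classical bits per qubit teleported.
6 qubit(s) -> 2 * 6 = 12 classical bits

12


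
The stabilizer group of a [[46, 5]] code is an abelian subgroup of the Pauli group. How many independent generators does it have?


For an [[n,k]] stabilizer code:
Number of stabilizer generators = n - k
= 46 - 5
= 41

41


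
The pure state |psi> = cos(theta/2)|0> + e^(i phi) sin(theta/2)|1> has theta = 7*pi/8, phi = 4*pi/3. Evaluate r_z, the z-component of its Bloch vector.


theta = 2.7489, phi = 4.1888
r_z = cos(theta) = -0.9239

-0.9239


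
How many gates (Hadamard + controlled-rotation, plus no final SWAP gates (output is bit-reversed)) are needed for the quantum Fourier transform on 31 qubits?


Hadamard gates: 31
Controlled rotations: n*(n-1)/2 = 31*30/2 = 465
SWAP gates: 0 (omitted)
Total = 31 + 465
= 496

496


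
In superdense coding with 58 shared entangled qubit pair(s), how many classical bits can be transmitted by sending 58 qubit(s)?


Superdense coding allows 2 classical bits per shared entangled pair.
58 pair(s) -> 2 * 58 = 116 classical bits

116


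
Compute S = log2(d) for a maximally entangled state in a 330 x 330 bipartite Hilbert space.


For a maximally entangled state in d x d:
S = log2(d) = log2(330)
= 8.3663

8.3663
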